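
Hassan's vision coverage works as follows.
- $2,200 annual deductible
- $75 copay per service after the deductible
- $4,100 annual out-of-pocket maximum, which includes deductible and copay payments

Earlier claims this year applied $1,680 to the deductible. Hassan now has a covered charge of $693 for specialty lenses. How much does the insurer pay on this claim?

$98

Remaining deductible: $2,200 − $1,680 = $520.
That leaves $693 − $520 = $173 for the copay.
Copay on this service: $75.
That puts the member's cost at $520 + $75 = $595 before any cap.
Year-to-date out-of-pocket becomes $1,680 + $595 = $2,275, still under the $4,100 maximum, so no cap applies.
Insurer pays the balance: $693 − $595 = $98.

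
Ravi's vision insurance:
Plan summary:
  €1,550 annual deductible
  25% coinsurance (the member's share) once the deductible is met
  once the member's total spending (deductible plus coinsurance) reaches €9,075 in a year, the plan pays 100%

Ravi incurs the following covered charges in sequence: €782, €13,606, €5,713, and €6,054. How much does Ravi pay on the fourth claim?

€1,513.50

Claim 1 (€782): entire amount goes to the deductible. Cost to member: €782. OOP to date €782.
Claim 2 (€13,606): €768 to deductible, leaving €12,838; member's 25% is €3,209.50. Member owes €3,977.50 (running OOP €4,759.50).
Claim 3 (€5,713): deductible already satisfied, so member's share is 25% × €5,713 = €1,428.25. Member pays €1,428.25; OOP now €6,187.75.
Claim 4 (€6,054): 25% coinsurance on €6,054 = €1,513.50. Cost to member: €1,513.50. OOP to date €7,701.25.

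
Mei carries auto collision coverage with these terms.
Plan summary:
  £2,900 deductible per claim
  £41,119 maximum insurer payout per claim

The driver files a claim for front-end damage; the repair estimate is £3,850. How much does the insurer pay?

Subtract the deductible: £3,850 − £2,900 = £950.
£950 ≤ £41,119, so the limit doesn't bind; insurer pays £950.

£950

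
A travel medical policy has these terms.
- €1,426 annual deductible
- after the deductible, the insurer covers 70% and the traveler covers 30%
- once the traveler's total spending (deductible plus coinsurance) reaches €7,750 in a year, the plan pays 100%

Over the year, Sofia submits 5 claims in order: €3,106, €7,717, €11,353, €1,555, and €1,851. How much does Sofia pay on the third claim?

Claim 1 — €3,106: deductible takes €1,426, €1,680 remains; 30% of €1,680 = €504. Traveler pays €1,930; OOP now €1,930.
Claim 2 — €7,717: deductible met; 30% of €7,717 = €2,315.10. Traveler pays €2,315.10; OOP now €4,245.10.
Claim 3 — €11,353: 30% coinsurance on €11,353 = €3,405.90. Cost to traveler: €3,405.90. OOP to date €7,651.

€3,405.90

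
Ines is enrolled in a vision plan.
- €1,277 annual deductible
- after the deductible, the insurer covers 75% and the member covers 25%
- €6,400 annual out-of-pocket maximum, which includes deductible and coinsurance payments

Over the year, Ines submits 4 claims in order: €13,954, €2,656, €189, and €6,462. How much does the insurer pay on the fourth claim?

Claim 1 (€13,954): deductible takes €1,277, €12,677 remains; 25% of €12,677 = €3,169.25. Member owes €4,446.25 (running OOP €4,446.25). Insurer: €13,954 − €4,446.25 = €9,507.75.
Claim 2 (€2,656): deductible met; 25% of €2,656 = €664. Cost to member: €664. OOP to date €5,110.25. Plan pays €2,656 − €664 = €1,992.
Claim 3 (€189): deductible met; 25% of €189 = €47.25. Member owes €47.25 (running OOP €5,157.50). Plan pays €189 − €47.25 = €141.75.
Claim 4 (€6,462): deductible already satisfied, so member's share is 25% × €6,462 = €1,615.50. OOP would hit €6,773 > €6,400, so the cap limits the member to €6,400 − €5,157.50 = €1,242.50. Plan pays €6,462 − €1,242.50 = €5,219.50.

€5,219.50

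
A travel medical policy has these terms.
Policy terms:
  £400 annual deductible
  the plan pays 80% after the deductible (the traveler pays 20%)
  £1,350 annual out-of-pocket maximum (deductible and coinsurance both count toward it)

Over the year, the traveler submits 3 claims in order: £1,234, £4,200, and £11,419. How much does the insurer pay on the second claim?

£3,416.80

Claim 1 — £1,234: £400 finishes the deductible; £834 goes to coinsurance; traveler's 20% is £166.80. Cost to traveler: £566.80. OOP to date £566.80. Insurer: £1,234 − £566.80 = £667.20.
Claim 2 — £4,200: deductible already satisfied, so traveler's share is 20% × £4,200 = £840. Adding that to £566.80 gives £1,406.80, past the £1,350 cap; traveler pays only £1,350 − £566.80 = £783.20. Insurer: £4,200 − £783.20 = £3,416.80.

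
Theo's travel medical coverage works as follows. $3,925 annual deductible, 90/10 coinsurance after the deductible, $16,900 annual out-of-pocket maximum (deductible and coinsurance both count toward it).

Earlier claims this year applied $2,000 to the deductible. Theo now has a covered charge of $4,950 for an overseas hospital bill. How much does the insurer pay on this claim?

Remaining deductible: $3,925 − $2,000 = $1,925.
After the $1,925 deductible portion, $4,950 − $1,925 = $3,025 is subject to coinsurance.
Traveler's 10% share of $3,025 is $302.50.
That puts the traveler's cost at $1,925 + $302.50 = $2,227.50 before any cap.
Total out-of-pocket so far would be $2,000 + $2,227.50 = $4,227.50, below the $16,900 cap — no reduction.
The insurer covers the remainder: $4,950 − $2,227.50 = $2,722.50.

$2,722.50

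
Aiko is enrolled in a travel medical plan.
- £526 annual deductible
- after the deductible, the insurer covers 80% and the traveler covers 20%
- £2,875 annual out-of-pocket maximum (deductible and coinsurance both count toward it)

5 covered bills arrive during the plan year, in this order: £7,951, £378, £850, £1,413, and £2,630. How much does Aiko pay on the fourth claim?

Claim 1 (£7,951): deductible takes £526, £7,425 remains; traveler's 20% is £1,485. Cost to traveler: £2,011. OOP to date £2,011.
Claim 2 (£378): 20% coinsurance on £378 = £75.60. Traveler owes £75.60 (running OOP £2,086.60).
Claim 3 (£850): 20% coinsurance on £850 = £170. Cost to traveler: £170. OOP to date £2,256.60.
Claim 4 (£1,413): 20% coinsurance on £1,413 = £282.60. Cost to traveler: £282.60. OOP to date £2,539.20.

£282.60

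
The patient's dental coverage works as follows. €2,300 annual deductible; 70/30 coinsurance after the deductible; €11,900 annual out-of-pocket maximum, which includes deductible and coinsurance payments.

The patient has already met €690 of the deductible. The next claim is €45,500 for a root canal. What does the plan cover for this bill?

Deductible still to meet: €2,300 − €690 = €1,610.
The remaining €43,890 (= €45,500 − €1,610) moves to coinsurance.
30% of €43,890 = €13,167 falls to the patient.
So the patient owes €1,610 + €13,167 = €14,777 before any cap.
Adding €14,777 to the €690 already spent would give €15,467, which exceeds the €11,900 cap; the patient pays just €11,900 − €690 = €11,210.
Insurer pays the balance: €45,500 − €11,210 = €34,290.

€34,290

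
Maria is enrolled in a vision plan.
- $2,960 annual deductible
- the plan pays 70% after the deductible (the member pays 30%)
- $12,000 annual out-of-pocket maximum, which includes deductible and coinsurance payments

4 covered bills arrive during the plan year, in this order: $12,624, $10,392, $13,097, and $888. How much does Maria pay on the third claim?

Claim 1 — $12,624: $2,960 finishes the deductible; $9,664 goes to coinsurance; member's 30% is $2,899.20. Cost to member: $5,859.20. OOP to date $5,859.20.
Claim 2 — $10,392: deductible already satisfied, so member's share is 30% × $10,392 = $3,117.60. Cost to member: $3,117.60. OOP to date $8,976.80.
Claim 3 — $13,097: deductible met; 30% of $13,097 = $3,929.10. Adding that to $8,976.80 gives $12,905.90, past the $12,000 cap; member pays only $12,000 − $8,976.80 = $3,023.20.

$3,023.20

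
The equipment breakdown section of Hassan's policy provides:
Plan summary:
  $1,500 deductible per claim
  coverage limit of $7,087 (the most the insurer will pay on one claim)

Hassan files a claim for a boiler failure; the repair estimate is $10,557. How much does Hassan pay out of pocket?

$3,470

Subtract the deductible: $10,557 − $1,500 = $9,057.
Since $9,057 > $7,087, the payout is capped at $7,087.
Business owner's share is the uncovered remainder: $10,557 − $7,087 = $3,470.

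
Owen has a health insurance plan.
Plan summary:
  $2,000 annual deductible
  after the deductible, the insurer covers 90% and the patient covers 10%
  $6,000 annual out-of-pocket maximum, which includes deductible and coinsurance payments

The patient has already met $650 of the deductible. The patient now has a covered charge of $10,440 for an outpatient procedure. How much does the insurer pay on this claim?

$8,181

Remaining deductible: $2,000 − $650 = $1,350.
The remaining $9,090 (= $10,440 − $1,350) moves to coinsurance.
10% of $9,090 = $909 falls to the patient.
That puts the patient's cost at $1,350 + $909 = $2,259 before any cap.
Total out-of-pocket so far would be $650 + $2,259 = $2,909, below the $6,000 cap — no reduction.
The plan picks up $10,440 − $2,259 = $8,181.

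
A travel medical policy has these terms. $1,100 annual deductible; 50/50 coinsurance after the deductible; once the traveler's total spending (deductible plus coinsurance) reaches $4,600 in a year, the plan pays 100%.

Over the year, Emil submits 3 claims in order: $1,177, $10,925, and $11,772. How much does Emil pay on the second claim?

Claim 1 ($1,177): $1,100 finishes the deductible; $77 goes to coinsurance; traveler's 50% is $38.50. Traveler pays $1,138.50; OOP now $1,138.50.
Claim 2 ($10,925): 50% coinsurance on $10,925 = $5,462.50. Adding that to $1,138.50 gives $6,601, past the $4,600 cap; traveler pays only $4,600 − $1,138.50 = $3,461.50.

$3,461.50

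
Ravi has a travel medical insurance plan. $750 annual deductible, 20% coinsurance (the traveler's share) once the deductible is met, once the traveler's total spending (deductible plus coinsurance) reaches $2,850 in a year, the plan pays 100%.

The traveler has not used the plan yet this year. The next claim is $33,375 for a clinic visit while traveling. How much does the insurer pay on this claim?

$30,525

Nothing has been paid toward the $750 deductible, so the first $750 of this charge is applied there.
That leaves $33,375 − $750 = $32,625 for coinsurance.
Traveler's 20% share of $32,625 is $6,525.
That puts the traveler's cost at $750 + $6,525 = $7,275 before any cap.
Adding $7,275 to the $0 already spent would give $7,275, which exceeds the $2,850 cap; the traveler pays just $2,850 − $0 = $2,850.
The plan picks up $33,375 − $2,850 = $30,525.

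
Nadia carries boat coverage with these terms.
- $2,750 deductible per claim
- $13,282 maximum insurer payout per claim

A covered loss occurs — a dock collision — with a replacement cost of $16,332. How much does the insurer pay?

After the deductible, $16,332 − $2,750 = $13,582 remains.
Since $13,582 > $13,282, the payout is capped at $13,282.

$13,282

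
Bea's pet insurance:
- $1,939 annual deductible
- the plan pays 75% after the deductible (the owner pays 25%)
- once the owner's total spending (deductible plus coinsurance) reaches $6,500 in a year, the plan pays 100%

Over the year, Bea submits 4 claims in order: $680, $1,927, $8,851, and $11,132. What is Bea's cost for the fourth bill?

Bill 1, $680: fully absorbed by the deductible. Owner pays $680; OOP now $680.
Bill 2, $1,927: $1,259 to deductible, leaving $668; owner's 25% is $167. Owner owes $1,426 (running OOP $2,106).
Bill 3, $8,851: deductible already satisfied, so owner's share is 25% × $8,851 = $2,212.75. Owner owes $2,212.75 (running OOP $4,318.75).
Bill 4, $11,132: deductible already satisfied, so owner's share is 25% × $11,132 = $2,783. Adding that to $4,318.75 gives $7,101.75, past the $6,500 cap; owner pays only $6,500 − $4,318.75 = $2,181.25.

$2,181.25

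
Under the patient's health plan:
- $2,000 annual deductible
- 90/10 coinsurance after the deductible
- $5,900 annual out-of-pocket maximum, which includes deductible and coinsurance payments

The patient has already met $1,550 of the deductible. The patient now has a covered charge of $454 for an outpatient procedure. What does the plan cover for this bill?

$3.60

Remaining deductible: $2,000 − $1,550 = $450.
That leaves $454 − $450 = $4 for coinsurance.
10% of $4 = $0.40 falls to the patient.
Patient responsibility before any cap: $450 + $0.40 = $450.40.
Year-to-date out-of-pocket becomes $1,550 + $450.40 = $2,000.40, still under the $5,900 maximum, so no cap applies.
The plan picks up $454 − $450.40 = $3.60.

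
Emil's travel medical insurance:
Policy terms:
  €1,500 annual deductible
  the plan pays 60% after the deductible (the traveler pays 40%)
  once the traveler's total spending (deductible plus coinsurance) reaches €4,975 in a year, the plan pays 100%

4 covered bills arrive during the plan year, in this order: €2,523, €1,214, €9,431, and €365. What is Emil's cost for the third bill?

€2,580.20

Claim 1 — €2,523: €1,500 finishes the deductible; €1,023 goes to coinsurance; coinsurance €1,023 × 40% = €409.20. Traveler pays €1,909.20; OOP now €1,909.20.
Claim 2 — €1,214: deductible already satisfied, so traveler's share is 40% × €1,214 = €485.60. Cost to traveler: €485.60. OOP to date €2,394.80.
Claim 3 — €9,431: deductible already satisfied, so traveler's share is 40% × €9,431 = €3,772.40. Adding that to €2,394.80 gives €6,167.20, past the €4,975 cap; traveler pays only €4,975 − €2,394.80 = €2,580.20.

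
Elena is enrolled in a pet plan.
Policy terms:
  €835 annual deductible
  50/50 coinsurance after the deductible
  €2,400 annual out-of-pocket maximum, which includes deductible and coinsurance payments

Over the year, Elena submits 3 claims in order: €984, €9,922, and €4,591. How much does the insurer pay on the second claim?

#1 (€984): €835 to deductible, leaving €149; coinsurance €149 × 50% = €74.50. Owner owes €909.50 (running OOP €909.50). Insurer: €984 − €909.50 = €74.50.
#2 (€9,922): deductible met; 50% of €9,922 = €4,961. That would push OOP to €5,870.50, over the €2,400 cap, so owner pays €2,400 − €909.50 = €1,490.50. Plan pays €9,922 − €1,490.50 = €8,431.50.

€8,431.50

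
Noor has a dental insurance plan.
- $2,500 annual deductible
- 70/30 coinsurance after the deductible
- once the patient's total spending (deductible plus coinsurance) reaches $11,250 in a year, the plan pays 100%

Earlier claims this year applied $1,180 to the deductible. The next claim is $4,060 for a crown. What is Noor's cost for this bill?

$2,142

Remaining deductible: $2,500 − $1,180 = $1,320.
That leaves $4,060 − $1,320 = $2,740 for coinsurance.
Coinsurance: $2,740 × 30% = $822.
That puts the patient's cost at $1,320 + $822 = $2,142 before any cap.
Year-to-date out-of-pocket becomes $1,180 + $2,142 = $3,322, still under the $11,250 maximum, so no cap applies.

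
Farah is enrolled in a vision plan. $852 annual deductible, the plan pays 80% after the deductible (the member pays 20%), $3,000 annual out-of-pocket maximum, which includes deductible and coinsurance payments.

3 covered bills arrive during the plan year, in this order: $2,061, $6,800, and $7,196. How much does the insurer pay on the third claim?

Claim 1 — $2,061: deductible takes $852, $1,209 remains; member's 20% is $241.80. Member owes $1,093.80 (running OOP $1,093.80). Insurer: $2,061 − $1,093.80 = $967.20.
Claim 2 — $6,800: 20% coinsurance on $6,800 = $1,360. Member pays $1,360; OOP now $2,453.80. Insurer: $6,800 − $1,360 = $5,440.
Claim 3 — $7,196: 20% coinsurance on $7,196 = $1,439.20. OOP would hit $3,893 > $3,000, so the cap limits the member to $3,000 − $2,453.80 = $546.20. Insurer: $7,196 − $546.20 = $6,649.80.

$6,649.80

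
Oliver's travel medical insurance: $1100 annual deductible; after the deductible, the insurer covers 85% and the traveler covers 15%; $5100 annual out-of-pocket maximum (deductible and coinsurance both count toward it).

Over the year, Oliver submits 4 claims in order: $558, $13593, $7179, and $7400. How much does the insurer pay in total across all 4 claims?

#1 ($558): entire amount goes to the deductible. Cost to traveler: $558. OOP to date $558. Plan pays $558 − $558 = $0.
#2 ($13593): $542 finishes the deductible; $13051 goes to coinsurance; coinsurance $13051 × 15% = $1957.65. Traveler owes $2499.65 (running OOP $3057.65). Plan pays $13593 − $2499.65 = $11093.35.
#3 ($7179): deductible already satisfied, so traveler's share is 15% × $7179 = $1076.85. Traveler owes $1076.85 (running OOP $4134.50). Insurer: $7179 − $1076.85 = $6102.15.
#4 ($7400): 15% coinsurance on $7400 = $1110. OOP would hit $5244.50 > $5100, so the cap limits the traveler to $5100 − $4134.50 = $965.50. Insurer: $7400 − $965.50 = $6434.50.
Insurer total = bills − traveler's total = $28730 − $5100 = $23630.

$23630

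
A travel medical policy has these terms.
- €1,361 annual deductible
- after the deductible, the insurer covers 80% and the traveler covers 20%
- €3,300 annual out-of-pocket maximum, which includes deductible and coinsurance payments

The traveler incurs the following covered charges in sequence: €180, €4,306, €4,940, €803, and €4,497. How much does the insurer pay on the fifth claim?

Claim 1 — €180: all of it applies to the deductible. Traveler pays €180; OOP now €180. Plan pays €180 − €180 = €0.
Claim 2 — €4,306: €1,181 finishes the deductible; €3,125 goes to coinsurance; coinsurance €3,125 × 20% = €625. Traveler pays €1,806; OOP now €1,986. Insurer: €4,306 − €1,806 = €2,500.
Claim 3 — €4,940: deductible already satisfied, so traveler's share is 20% × €4,940 = €988. Traveler owes €988 (running OOP €2,974). Plan pays €4,940 − €988 = €3,952.
Claim 4 — €803: 20% coinsurance on €803 = €160.60. Cost to traveler: €160.60. OOP to date €3,134.60. Insurer: €803 − €160.60 = €642.40.
Claim 5 — €4,497: 20% coinsurance on €4,497 = €899.40. OOP would hit €4,034 > €3,300, so the cap limits the traveler to €3,300 − €3,134.60 = €165.40. Insurer: €4,497 − €165.40 = €4,331.60.

€4,331.60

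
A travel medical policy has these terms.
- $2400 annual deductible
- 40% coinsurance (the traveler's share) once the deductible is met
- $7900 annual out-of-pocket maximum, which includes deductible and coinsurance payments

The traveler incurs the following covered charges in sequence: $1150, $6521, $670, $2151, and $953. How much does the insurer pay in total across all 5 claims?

$5427

#1 ($1150): fully absorbed by the deductible. Traveler owes $1150 (running OOP $1150). Insurer: $1150 − $1150 = $0.
#2 ($6521): $1250 to deductible, leaving $5271; coinsurance $5271 × 40% = $2108.40. Cost to traveler: $3358.40. OOP to date $4508.40. Plan pays $6521 − $3358.40 = $3162.60.
#3 ($670): 40% coinsurance on $670 = $268. Traveler pays $268; OOP now $4776.40. Insurer: $670 − $268 = $402.
#4 ($2151): 40% coinsurance on $2151 = $860.40. Traveler owes $860.40 (running OOP $5636.80). Insurer: $2151 − $860.40 = $1290.60.
#5 ($953): deductible already satisfied, so traveler's share is 40% × $953 = $381.20. Cost to traveler: $381.20. OOP to date $6018. Plan pays $953 − $381.20 = $571.80.
Insurer total: $0 + $3162.60 + $402 + $1290.60 + $571.80 = $5427.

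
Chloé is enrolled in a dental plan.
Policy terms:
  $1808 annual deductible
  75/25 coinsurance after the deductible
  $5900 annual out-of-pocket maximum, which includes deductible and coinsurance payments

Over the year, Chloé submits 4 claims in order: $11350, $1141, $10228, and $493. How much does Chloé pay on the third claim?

Claim 1 — $11350: $1808 to deductible, leaving $9542; coinsurance $9542 × 25% = $2385.50. Patient pays $4193.50; OOP now $4193.50.
Claim 2 — $1141: deductible met; 25% of $1141 = $285.25. Patient owes $285.25 (running OOP $4478.75).
Claim 3 — $10228: deductible met; 25% of $10228 = $2557. Adding that to $4478.75 gives $7035.75, past the $5900 cap; patient pays only $5900 − $4478.75 = $1421.25.

$1421.25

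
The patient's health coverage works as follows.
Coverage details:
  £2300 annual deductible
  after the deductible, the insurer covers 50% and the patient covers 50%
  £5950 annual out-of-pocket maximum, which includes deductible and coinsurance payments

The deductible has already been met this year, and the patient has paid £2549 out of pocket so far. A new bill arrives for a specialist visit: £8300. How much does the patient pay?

£3401

The deductible is already satisfied, so the full bill goes to coinsurance.
50% of £8300 = £4150 falls to the patient.
Year-to-date out-of-pocket would reach £2549 + £4150 = £6699, above the £5950 maximum, so the patient pays only £5950 − £2549 = £3401.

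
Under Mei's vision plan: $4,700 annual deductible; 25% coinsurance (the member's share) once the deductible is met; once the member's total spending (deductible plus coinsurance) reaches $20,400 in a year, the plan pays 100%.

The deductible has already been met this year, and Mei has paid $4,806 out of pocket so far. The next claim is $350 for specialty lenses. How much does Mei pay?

$87.50

The deductible is already satisfied, so the full bill goes to coinsurance.
25% of $350 = $87.50 falls to the member.
Total out-of-pocket so far would be $4,806 + $87.50 = $4,893.50, below the $20,400 cap — no reduction.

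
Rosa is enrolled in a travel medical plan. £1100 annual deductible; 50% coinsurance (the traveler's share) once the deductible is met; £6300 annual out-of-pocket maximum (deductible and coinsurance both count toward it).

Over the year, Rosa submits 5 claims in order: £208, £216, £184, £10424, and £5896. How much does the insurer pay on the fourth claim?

Claim 1 — £208: all of it applies to the deductible. Cost to traveler: £208. OOP to date £208. Plan pays £208 − £208 = £0.
Claim 2 — £216: entire amount goes to the deductible. Traveler pays £216; OOP now £424. Insurer: £216 − £216 = £0.
Claim 3 — £184: fully absorbed by the deductible. Traveler pays £184; OOP now £608. Insurer: £184 − £184 = £0.
Claim 4 — £10424: deductible takes £492, £9932 remains; traveler's 50% is £4966. Traveler owes £5458 (running OOP £6066). Plan pays £10424 − £5458 = £4966.

£4966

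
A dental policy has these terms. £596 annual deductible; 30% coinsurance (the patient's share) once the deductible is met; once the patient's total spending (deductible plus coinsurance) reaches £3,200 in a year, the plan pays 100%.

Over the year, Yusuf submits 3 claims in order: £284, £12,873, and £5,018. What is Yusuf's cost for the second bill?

£2,916

Claim 1 — £284: entire amount goes to the deductible. Cost to patient: £284. OOP to date £284.
Claim 2 — £12,873: deductible takes £312, £12,561 remains; coinsurance £12,561 × 30% = £3,768.30. Together that's £312 + £3,768.30 = £4,080.30. OOP would hit £4,364.30 > £3,200, so the cap limits the patient to £3,200 − £284 = £2,916.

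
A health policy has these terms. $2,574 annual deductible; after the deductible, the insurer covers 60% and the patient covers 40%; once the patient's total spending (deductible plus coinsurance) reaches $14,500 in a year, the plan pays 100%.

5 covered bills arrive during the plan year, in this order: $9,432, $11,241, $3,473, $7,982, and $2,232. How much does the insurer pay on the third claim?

Bill 1, $9,432: deductible takes $2,574, $6,858 remains; coinsurance $6,858 × 40% = $2,743.20. Patient owes $5,317.20 (running OOP $5,317.20). Plan pays $9,432 − $5,317.20 = $4,114.80.
Bill 2, $11,241: deductible already satisfied, so patient's share is 40% × $11,241 = $4,496.40. Patient owes $4,496.40 (running OOP $9,813.60). Insurer: $11,241 − $4,496.40 = $6,744.60.
Bill 3, $3,473: deductible already satisfied, so patient's share is 40% × $3,473 = $1,389.20. Cost to patient: $1,389.20. OOP to date $11,202.80. Plan pays $3,473 − $1,389.20 = $2,083.80.

$2,083.80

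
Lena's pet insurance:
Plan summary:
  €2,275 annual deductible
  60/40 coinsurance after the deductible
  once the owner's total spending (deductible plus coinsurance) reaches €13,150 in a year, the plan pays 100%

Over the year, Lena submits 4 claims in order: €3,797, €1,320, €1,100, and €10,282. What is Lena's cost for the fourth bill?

€4,112.80

Claim 1 — €3,797: €2,275 to deductible, leaving €1,522; coinsurance €1,522 × 40% = €608.80. Owner pays €2,883.80; OOP now €2,883.80.
Claim 2 — €1,320: 40% coinsurance on €1,320 = €528. Owner pays €528; OOP now €3,411.80.
Claim 3 — €1,100: 40% coinsurance on €1,100 = €440. Owner pays €440; OOP now €3,851.80.
Claim 4 — €10,282: deductible met; 40% of €10,282 = €4,112.80. Owner owes €4,112.80 (running OOP €7,964.60).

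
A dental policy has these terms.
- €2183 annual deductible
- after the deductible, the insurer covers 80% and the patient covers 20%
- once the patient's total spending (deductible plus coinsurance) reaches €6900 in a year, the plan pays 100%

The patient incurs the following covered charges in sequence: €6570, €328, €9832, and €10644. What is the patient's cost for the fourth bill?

€1807.60

Bill 1, €6570: €2183 finishes the deductible; €4387 goes to coinsurance; 20% of €4387 = €877.40. Cost to patient: €3060.40. OOP to date €3060.40.
Bill 2, €328: deductible met; 20% of €328 = €65.60. Patient owes €65.60 (running OOP €3126).
Bill 3, €9832: deductible already satisfied, so patient's share is 20% × €9832 = €1966.40. Patient owes €1966.40 (running OOP €5092.40).
Bill 4, €10644: deductible met; 20% of €10644 = €2128.80. That would push OOP to €7221.20, over the €6900 cap, so patient pays €6900 − €5092.40 = €1807.60.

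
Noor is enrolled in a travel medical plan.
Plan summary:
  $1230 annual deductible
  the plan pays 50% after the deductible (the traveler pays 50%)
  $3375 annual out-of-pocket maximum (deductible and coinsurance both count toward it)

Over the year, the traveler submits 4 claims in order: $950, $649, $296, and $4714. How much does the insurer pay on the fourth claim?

Bill 1, $950: all of it applies to the deductible. Cost to traveler: $950. OOP to date $950. Plan pays $950 − $950 = $0.
Bill 2, $649: $280 to deductible, leaving $369; coinsurance $369 × 50% = $184.50. Cost to traveler: $464.50. OOP to date $1414.50. Plan pays $649 − $464.50 = $184.50.
Bill 3, $296: deductible already satisfied, so traveler's share is 50% × $296 = $148. Traveler pays $148; OOP now $1562.50. Insurer: $296 − $148 = $148.
Bill 4, $4714: deductible met; 50% of $4714 = $2357. OOP would hit $3919.50 > $3375, so the cap limits the traveler to $3375 − $1562.50 = $1812.50. Insurer: $4714 − $1812.50 = $2901.50.

$2901.50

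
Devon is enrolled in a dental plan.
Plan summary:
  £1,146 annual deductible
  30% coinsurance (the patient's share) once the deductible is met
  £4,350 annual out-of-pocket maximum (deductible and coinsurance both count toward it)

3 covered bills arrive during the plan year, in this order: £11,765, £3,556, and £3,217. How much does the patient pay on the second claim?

£18.30

Bill 1, £11,765: £1,146 to deductible, leaving £10,619; coinsurance £10,619 × 30% = £3,185.70. Patient owes £4,331.70 (running OOP £4,331.70).
Bill 2, £3,556: deductible met; 30% of £3,556 = £1,066.80. Adding that to £4,331.70 gives £5,398.50, past the £4,350 cap; patient pays only £4,350 − £4,331.70 = £18.30.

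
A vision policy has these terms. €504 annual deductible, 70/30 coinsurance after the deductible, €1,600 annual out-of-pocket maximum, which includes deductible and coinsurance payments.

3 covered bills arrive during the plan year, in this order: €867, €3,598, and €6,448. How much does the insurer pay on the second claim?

€2,610.90

Bill 1, €867: €504 finishes the deductible; €363 goes to coinsurance; 30% of €363 = €108.90. Cost to member: €612.90. OOP to date €612.90. Insurer: €867 − €612.90 = €254.10.
Bill 2, €3,598: deductible met; 30% of €3,598 = €1,079.40. OOP would hit €1,692.30 > €1,600, so the cap limits the member to €1,600 − €612.90 = €987.10. Plan pays €3,598 − €987.10 = €2,610.90.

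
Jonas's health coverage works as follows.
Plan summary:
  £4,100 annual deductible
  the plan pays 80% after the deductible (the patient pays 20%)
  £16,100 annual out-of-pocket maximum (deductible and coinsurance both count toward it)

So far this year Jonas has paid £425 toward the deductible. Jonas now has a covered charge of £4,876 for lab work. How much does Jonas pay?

Remaining deductible: £4,100 − £425 = £3,675.
That leaves £4,876 − £3,675 = £1,201 for coinsurance.
Patient's 20% share of £1,201 is £240.20.
That puts the patient's cost at £3,675 + £240.20 = £3,915.20 before any cap.
Year-to-date out-of-pocket becomes £425 + £3,915.20 = £4,340.20, still under the £16,100 maximum, so no cap applies.

£3,915.20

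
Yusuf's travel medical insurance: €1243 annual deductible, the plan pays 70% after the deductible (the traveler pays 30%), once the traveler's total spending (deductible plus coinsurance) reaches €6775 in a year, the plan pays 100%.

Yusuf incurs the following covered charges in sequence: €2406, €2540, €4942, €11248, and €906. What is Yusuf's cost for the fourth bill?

Claim 1 (€2406): €1243 finishes the deductible; €1163 goes to coinsurance; coinsurance €1163 × 30% = €348.90. Cost to traveler: €1591.90. OOP to date €1591.90.
Claim 2 (€2540): 30% coinsurance on €2540 = €762. Traveler owes €762 (running OOP €2353.90).
Claim 3 (€4942): deductible met; 30% of €4942 = €1482.60. Traveler owes €1482.60 (running OOP €3836.50).
Claim 4 (€11248): deductible met; 30% of €11248 = €3374.40. Adding that to €3836.50 gives €7210.90, past the €6775 cap; traveler pays only €6775 − €3836.50 = €2938.50.

€2938.50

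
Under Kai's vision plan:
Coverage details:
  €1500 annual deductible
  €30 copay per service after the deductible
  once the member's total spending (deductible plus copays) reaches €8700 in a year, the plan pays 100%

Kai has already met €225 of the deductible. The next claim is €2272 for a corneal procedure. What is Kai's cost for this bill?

Deductible still to meet: €1500 − €225 = €1275.
That leaves €2272 − €1275 = €997 for the copay.
Copay on this service: €30.
That puts the member's cost at €1275 + €30 = €1305 before any cap.
Total out-of-pocket so far would be €225 + €1305 = €1530, below the €8700 cap — no reduction.

€1305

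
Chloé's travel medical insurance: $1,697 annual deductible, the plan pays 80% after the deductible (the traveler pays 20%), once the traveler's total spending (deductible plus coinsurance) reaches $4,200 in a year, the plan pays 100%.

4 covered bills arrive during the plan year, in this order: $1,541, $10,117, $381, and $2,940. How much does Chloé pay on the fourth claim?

$434.60

Claim 1 — $1,541: all of it applies to the deductible. Cost to traveler: $1,541. OOP to date $1,541.
Claim 2 — $10,117: $156 to deductible, leaving $9,961; 20% of $9,961 = $1,992.20. Traveler pays $2,148.20; OOP now $3,689.20.
Claim 3 — $381: deductible met; 20% of $381 = $76.20. Cost to traveler: $76.20. OOP to date $3,765.40.
Claim 4 — $2,940: deductible already satisfied, so traveler's share is 20% × $2,940 = $588. OOP would hit $4,353.40 > $4,200, so the cap limits the traveler to $4,200 − $3,765.40 = $434.60.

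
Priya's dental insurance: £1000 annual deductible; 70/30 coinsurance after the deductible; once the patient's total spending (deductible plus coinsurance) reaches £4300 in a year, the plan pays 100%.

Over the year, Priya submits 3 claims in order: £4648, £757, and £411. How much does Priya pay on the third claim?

£123.30

#1 (£4648): deductible takes £1000, £3648 remains; coinsurance £3648 × 30% = £1094.40. Patient pays £2094.40; OOP now £2094.40.
#2 (£757): deductible met; 30% of £757 = £227.10. Cost to patient: £227.10. OOP to date £2321.50.
#3 (£411): deductible already satisfied, so patient's share is 30% × £411 = £123.30. Patient pays £123.30; OOP now £2444.80.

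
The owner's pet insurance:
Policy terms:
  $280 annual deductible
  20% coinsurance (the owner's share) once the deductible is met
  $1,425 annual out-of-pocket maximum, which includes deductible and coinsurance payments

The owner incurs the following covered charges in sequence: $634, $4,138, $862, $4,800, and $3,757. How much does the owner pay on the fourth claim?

$74.20

Bill 1, $634: $280 finishes the deductible; $354 goes to coinsurance; 20% of $354 = $70.80. Cost to owner: $350.80. OOP to date $350.80.
Bill 2, $4,138: deductible met; 20% of $4,138 = $827.60. Owner pays $827.60; OOP now $1,178.40.
Bill 3, $862: deductible already satisfied, so owner's share is 20% × $862 = $172.40. Owner pays $172.40; OOP now $1,350.80.
Bill 4, $4,800: deductible met; 20% of $4,800 = $960. That would push OOP to $2,310.80, over the $1,425 cap, so owner pays $1,425 − $1,350.80 = $74.20.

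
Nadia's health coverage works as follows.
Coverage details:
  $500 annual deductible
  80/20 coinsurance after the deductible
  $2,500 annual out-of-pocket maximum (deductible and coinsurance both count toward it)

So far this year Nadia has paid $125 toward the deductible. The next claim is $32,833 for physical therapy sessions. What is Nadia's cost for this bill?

Remaining deductible: $500 − $125 = $375.
The remaining $32,458 (= $32,833 − $375) moves to coinsurance.
Coinsurance: $32,458 × 20% = $6,491.60.
Patient responsibility before any cap: $375 + $6,491.60 = $6,866.60.
Adding $6,866.60 to the $125 already spent would give $6,991.60, which exceeds the $2,500 cap; the patient pays just $2,500 − $125 = $2,375.

$2,375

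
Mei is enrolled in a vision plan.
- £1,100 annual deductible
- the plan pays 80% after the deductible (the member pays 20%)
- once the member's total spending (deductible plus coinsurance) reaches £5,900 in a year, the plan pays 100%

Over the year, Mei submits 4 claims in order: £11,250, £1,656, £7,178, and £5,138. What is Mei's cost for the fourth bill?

£1,003.20

#1 (£11,250): £1,100 to deductible, leaving £10,150; coinsurance £10,150 × 20% = £2,030. Cost to member: £3,130. OOP to date £3,130.
#2 (£1,656): 20% coinsurance on £1,656 = £331.20. Cost to member: £331.20. OOP to date £3,461.20.
#3 (£7,178): deductible already satisfied, so member's share is 20% × £7,178 = £1,435.60. Member pays £1,435.60; OOP now £4,896.80.
#4 (£5,138): deductible already satisfied, so member's share is 20% × £5,138 = £1,027.60. Adding that to £4,896.80 gives £5,924.40, past the £5,900 cap; member pays only £5,900 − £4,896.80 = £1,003.20.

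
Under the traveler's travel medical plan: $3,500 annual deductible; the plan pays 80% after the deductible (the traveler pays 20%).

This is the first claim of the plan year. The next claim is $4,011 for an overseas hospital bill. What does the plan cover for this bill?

The full $3,500 deductible is still open; $3,500 of this bill applies to it.
The remaining $511 (= $4,011 − $3,500) moves to coinsurance.
20% of $511 = $102.20 falls to the traveler.
So the traveler owes $3,500 + $102.20 = $3,602.20.
The insurer covers the remainder: $4,011 − $3,602.20 = $408.80.

$408.80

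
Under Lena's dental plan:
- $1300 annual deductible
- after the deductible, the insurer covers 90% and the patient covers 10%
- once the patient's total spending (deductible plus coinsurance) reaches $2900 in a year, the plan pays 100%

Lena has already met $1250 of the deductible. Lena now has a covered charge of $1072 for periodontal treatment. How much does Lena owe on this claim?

$152.20

$1250 of the $1300 deductible is already met, leaving $50.
The remaining $1022 (= $1072 − $50) moves to coinsurance.
Patient's 10% share of $1022 is $102.20.
That puts the patient's cost at $50 + $102.20 = $152.20 before any cap.
Total out-of-pocket so far would be $1250 + $152.20 = $1402.20, below the $2900 cap — no reduction.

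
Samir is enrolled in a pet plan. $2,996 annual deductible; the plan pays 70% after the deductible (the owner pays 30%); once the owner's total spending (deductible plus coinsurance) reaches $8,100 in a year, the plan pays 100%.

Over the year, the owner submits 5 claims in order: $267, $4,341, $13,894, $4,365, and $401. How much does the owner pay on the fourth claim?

$452.20

Bill 1, $267: fully absorbed by the deductible. Owner owes $267 (running OOP $267).
Bill 2, $4,341: $2,729 to deductible, leaving $1,612; owner's 30% is $483.60. Cost to owner: $3,212.60. OOP to date $3,479.60.
Bill 3, $13,894: deductible met; 30% of $13,894 = $4,168.20. Owner owes $4,168.20 (running OOP $7,647.80).
Bill 4, $4,365: 30% coinsurance on $4,365 = $1,309.50. OOP would hit $8,957.30 > $8,100, so the cap limits the owner to $8,100 − $7,647.80 = $452.20.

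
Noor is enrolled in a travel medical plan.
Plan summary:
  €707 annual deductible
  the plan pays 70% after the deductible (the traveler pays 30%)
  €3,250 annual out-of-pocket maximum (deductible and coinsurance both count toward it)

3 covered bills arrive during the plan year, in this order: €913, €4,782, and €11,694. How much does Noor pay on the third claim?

€1,046.60

Bill 1, €913: €707 to deductible, leaving €206; 30% of €206 = €61.80. Cost to traveler: €768.80. OOP to date €768.80.
Bill 2, €4,782: deductible met; 30% of €4,782 = €1,434.60. Traveler owes €1,434.60 (running OOP €2,203.40).
Bill 3, €11,694: deductible already satisfied, so traveler's share is 30% × €11,694 = €3,508.20. OOP would hit €5,711.60 > €3,250, so the cap limits the traveler to €3,250 − €2,203.40 = €1,046.60.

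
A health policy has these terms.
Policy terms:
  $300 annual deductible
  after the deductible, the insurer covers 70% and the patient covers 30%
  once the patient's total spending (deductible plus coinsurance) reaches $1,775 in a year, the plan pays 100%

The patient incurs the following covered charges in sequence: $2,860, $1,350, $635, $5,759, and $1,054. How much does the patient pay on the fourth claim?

Claim 1 ($2,860): deductible takes $300, $2,560 remains; 30% of $2,560 = $768. Patient pays $1,068; OOP now $1,068.
Claim 2 ($1,350): 30% coinsurance on $1,350 = $405. Patient pays $405; OOP now $1,473.
Claim 3 ($635): 30% coinsurance on $635 = $190.50. Patient owes $190.50 (running OOP $1,663.50).
Claim 4 ($5,759): deductible met; 30% of $5,759 = $1,727.70. Adding that to $1,663.50 gives $3,391.20, past the $1,775 cap; patient pays only $1,775 − $1,663.50 = $111.50.

$111.50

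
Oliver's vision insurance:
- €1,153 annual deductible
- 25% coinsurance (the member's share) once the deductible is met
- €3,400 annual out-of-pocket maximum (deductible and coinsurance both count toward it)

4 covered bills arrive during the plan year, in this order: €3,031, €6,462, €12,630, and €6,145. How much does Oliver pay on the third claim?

€162

#1 (€3,031): €1,153 finishes the deductible; €1,878 goes to coinsurance; 25% of €1,878 = €469.50. Cost to member: €1,622.50. OOP to date €1,622.50.
#2 (€6,462): deductible met; 25% of €6,462 = €1,615.50. Member pays €1,615.50; OOP now €3,238.
#3 (€12,630): 25% coinsurance on €12,630 = €3,157.50. Adding that to €3,238 gives €6,395.50, past the €3,400 cap; member pays only €3,400 − €3,238 = €162.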